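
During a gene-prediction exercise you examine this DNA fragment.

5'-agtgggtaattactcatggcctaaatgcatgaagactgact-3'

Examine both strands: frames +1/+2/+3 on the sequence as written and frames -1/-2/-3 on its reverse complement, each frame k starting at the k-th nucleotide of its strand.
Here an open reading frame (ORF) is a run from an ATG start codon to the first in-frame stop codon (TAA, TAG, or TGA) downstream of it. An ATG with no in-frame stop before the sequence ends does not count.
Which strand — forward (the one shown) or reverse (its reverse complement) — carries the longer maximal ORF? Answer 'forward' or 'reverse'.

Reverse complement (5'→3'): AGTCAGTCTTCATGCATTTAGGCCATGAGTAATTACCCACT
Frame +1: AGT GGG TAA TTA CTC ATG GCC TAA ATG CAT GAA GAC TGA — ATG at 16, stop TAA at 22 → 9 nt; ATG at 25, stop TGA at 37 → 15 nt.
Frame +2: GTG GGT AAT TAC TCA TGG CCT AAA TGC ATG AAG ACT GAC — no ATG→stop ORF.
Frame +3: TGG GTA ATT ACT CAT GGC CTA AAT GCA TGA AGA CTG ACT — no ATG→stop ORF.
Frame -1: AGT CAG TCT TCA TGC ATT TAG GCC ATG AGT AAT TAC CCA — no ATG→stop ORF.
Frame -2: GTC AGT CTT CAT GCA TTT AGG CCA TGA GTA ATT ACC CAC — no ATG→stop ORF.
Frame -3: TCA GTC TTC ATG CAT TTA GGC CAT GAG TAA TTA CCC ACT — ATG at 12, stop TAA at 30 → 21 nt.
Forward-strand max 15 nt; reverse-strand max 21 nt. The reverse strand has the longer ORF.

reverse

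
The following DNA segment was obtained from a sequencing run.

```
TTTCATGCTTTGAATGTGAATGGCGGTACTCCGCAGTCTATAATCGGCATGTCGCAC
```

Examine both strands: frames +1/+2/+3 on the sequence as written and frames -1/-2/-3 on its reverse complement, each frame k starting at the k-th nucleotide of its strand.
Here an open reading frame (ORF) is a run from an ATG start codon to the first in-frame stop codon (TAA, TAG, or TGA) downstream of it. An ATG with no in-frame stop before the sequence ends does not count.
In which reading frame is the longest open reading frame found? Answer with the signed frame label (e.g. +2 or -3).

Reverse complement (5'→3'): GTGCGACATGCCGATTATAGACTGCGGAGTACCGCCATTCACATTCAAAGCATGAAA
Frame +1: TTT CAT GCT TTG AAT GTG AAT GGC GGT ACT CCG CAG TCT ATA ATC GGC ATG TCG CAC — no ATG→stop ORF.
Frame +2: TTC ATG CTT TGA ATG TGA ATG GCG GTA CTC CGC AGT CTA TAA TCG GCA TGT CGC — ATG at 5, stop TGA at 11 → 9 nt; ATG at 14, stop TGA at 17 → 6 nt; ATG at 20, stop TAA at 41 → 24 nt.
Frame +3: TCA TGC TTT GAA TGT GAA TGG CGG TAC TCC GCA GTC TAT AAT CGG CAT GTC GCA — no ATG→stop ORF.
Frame -1: GTG CGA CAT GCC GAT TAT AGA CTG CGG AGT ACC GCC ATT CAC ATT CAA AGC ATG AAA — no ATG→stop ORF.
Frame -2: TGC GAC ATG CCG ATT ATA GAC TGC GGA GTA CCG CCA TTC ACA TTC AAA GCA TGA — ATG at 8, stop TGA at 53 → 48 nt.
Frame -3: GCG ACA TGC CGA TTA TAG ACT GCG GAG TAC CGC CAT TCA CAT TCA AAG CAT GAA — no ATG→stop ORF.
Longest ORF is 48 nt in frame -2 (positions 8–55).

-2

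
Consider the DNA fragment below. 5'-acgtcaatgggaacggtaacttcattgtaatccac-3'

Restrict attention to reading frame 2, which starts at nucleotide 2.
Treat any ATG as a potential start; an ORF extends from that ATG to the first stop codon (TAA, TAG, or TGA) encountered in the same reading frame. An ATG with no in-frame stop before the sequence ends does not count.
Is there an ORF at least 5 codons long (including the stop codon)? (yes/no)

no

Frame 2: CGT CAA TGG GAA CGG TAA CTT CAT TGT AAT CCA — no ATG→stop ORF.
Largest ORF found is 0 codons < 5, so no.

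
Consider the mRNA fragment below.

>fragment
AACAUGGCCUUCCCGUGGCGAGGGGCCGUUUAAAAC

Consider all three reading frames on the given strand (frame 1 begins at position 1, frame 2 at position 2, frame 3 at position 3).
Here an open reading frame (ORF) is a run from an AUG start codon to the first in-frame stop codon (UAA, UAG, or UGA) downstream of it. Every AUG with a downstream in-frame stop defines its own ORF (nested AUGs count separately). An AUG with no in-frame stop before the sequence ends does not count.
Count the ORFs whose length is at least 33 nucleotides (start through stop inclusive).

0

Frame 1: AAC AUG GCC UUC CCG UGG CGA GGG GCC GUU UAA AAC — AUG at 4, stop UAA at 31 → 30 nt.
Frame 2: ACA UGG CCU UCC CGU GGC GAG GGG CCG UUU AAA — no AUG→stop ORF.
Frame 3: CAU GGC CUU CCC GUG GCG AGG GGC CGU UUA AAA — no AUG→stop ORF.
No ORF reaches 33 nucleotides. Count = 0.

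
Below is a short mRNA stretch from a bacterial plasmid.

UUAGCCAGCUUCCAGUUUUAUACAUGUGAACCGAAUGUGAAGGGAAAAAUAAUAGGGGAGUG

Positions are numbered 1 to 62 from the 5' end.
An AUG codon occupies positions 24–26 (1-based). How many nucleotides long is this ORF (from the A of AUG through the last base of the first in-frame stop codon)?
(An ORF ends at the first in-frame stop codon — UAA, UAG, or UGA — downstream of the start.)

6

Codons from position 24: AUG (24–26), UGA (27–29).
UGA is the first in-frame stop; ORF spans 24–29, 6 nucleotides.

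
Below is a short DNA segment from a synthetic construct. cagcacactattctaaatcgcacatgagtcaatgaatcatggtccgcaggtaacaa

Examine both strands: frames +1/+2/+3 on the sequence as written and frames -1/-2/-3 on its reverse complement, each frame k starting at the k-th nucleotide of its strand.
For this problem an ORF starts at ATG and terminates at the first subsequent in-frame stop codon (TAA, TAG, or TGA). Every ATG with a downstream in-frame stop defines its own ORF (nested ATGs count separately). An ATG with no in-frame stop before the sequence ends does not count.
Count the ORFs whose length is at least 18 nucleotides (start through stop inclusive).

1

Reverse complement (5'→3'): TTGTTACCTGCGGACCATGATTCATTGACTCATGTGCGATTTAGAATAGTGTGCTG
Frame +1: CAG CAC ACT ATT CTA AAT CGC ACA TGA GTC AAT GAA TCA TGG TCC GCA GGT AAC — no ATG→stop ORF.
Frame +2: AGC ACA CTA TTC TAA ATC GCA CAT GAG TCA ATG AAT CAT GGT CCG CAG GTA ACA — no ATG→stop ORF.
Frame +3: GCA CAC TAT TCT AAA TCG CAC ATG AGT CAA TGA ATC ATG GTC CGC AGG TAA CAA — ATG at 24, stop TGA at 33 → 12 nt; ATG at 39, stop TAA at 51 → 15 nt.
Frame -1: TTG TTA CCT GCG GAC CAT GAT TCA TTG ACT CAT GTG CGA TTT AGA ATA GTG TGC — no ATG→stop ORF.
Frame -2: TGT TAC CTG CGG ACC ATG ATT CAT TGA CTC ATG TGC GAT TTA GAA TAG TGT GCT — ATG at 17, stop TGA at 26 → 12 nt; ATG at 32, stop TAG at 47 → 18 nt.
Frame -3: GTT ACC TGC GGA CCA TGA TTC ATT GAC TCA TGT GCG ATT TAG AAT AGT GTG CTG — no ATG→stop ORF.
ORFs ≥ 18 nucleotides: frame -2 32–49 (18 nucleotides). Count = 1.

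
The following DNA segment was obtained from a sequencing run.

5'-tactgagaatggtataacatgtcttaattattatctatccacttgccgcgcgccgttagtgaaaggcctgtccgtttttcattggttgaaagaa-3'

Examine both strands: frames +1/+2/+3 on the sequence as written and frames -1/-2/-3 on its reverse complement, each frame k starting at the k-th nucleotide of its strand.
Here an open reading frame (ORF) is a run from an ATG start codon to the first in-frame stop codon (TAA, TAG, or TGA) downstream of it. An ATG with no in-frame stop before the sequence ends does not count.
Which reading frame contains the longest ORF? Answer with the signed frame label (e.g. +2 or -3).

-1

Reverse complement (5'→3'): TTCTTTCAACCAATGAAAAACGGACAGGCCTTTCACTAACGGCGCGCGGCAAGTGGATAGATAATAATTAAGACATGTTATACCATTCTCAGTA
Frame +1: TAC TGA GAA TGG TAT AAC ATG TCT TAA TTA TTA TCT ATC CAC TTG CCG CGC GCC GTT AGT GAA AGG CCT GTC CGT TTT TCA TTG GTT GAA AGA — ATG at 19, stop TAA at 25 → 9 nt.
Frame +2: ACT GAG AAT GGT ATA ACA TGT CTT AAT TAT TAT CTA TCC ACT TGC CGC GCG CCG TTA GTG AAA GGC CTG TCC GTT TTT CAT TGG TTG AAA GAA — no ATG→stop ORF.
Frame +3: CTG AGA ATG GTA TAA CAT GTC TTA ATT ATT ATC TAT CCA CTT GCC GCG CGC CGT TAG TGA AAG GCC TGT CCG TTT TTC ATT GGT TGA AAG — ATG at 9, stop TAA at 15 → 9 nt.
Frame -1: TTC TTT CAA CCA ATG AAA AAC GGA CAG GCC TTT CAC TAA CGG CGC GCG GCA AGT GGA TAG ATA ATA ATT AAG ACA TGT TAT ACC ATT CTC AGT — ATG at 13, stop TAA at 37 → 27 nt.
Frame -2: TCT TTC AAC CAA TGA AAA ACG GAC AGG CCT TTC ACT AAC GGC GCG CGG CAA GTG GAT AGA TAA TAA TTA AGA CAT GTT ATA CCA TTC TCA GTA — no ATG→stop ORF.
Frame -3: CTT TCA ACC AAT GAA AAA CGG ACA GGC CTT TCA CTA ACG GCG CGC GGC AAG TGG ATA GAT AAT AAT TAA GAC ATG TTA TAC CAT TCT CAG — no ATG→stop ORF.
Longest ORF is 27 nt in frame -1 (positions 13–39).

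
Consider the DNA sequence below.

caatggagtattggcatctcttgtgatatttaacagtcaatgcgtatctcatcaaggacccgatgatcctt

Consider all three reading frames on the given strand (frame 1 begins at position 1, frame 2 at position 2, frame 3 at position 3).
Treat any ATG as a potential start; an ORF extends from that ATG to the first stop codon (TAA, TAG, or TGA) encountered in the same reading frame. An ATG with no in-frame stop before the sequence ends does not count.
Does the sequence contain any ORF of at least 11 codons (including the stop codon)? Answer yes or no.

Frame 1: CAA TGG AGT ATT GGC ATC TCT TGT GAT ATT TAA CAG TCA ATG CGT ATC TCA TCA AGG ACC CGA TGA TCC — ATG at 40, stop TGA at 64 → 27 nt.
Frame 2: AAT GGA GTA TTG GCA TCT CTT GTG ATA TTT AAC AGT CAA TGC GTA TCT CAT CAA GGA CCC GAT GAT CCT — no ATG→stop ORF.
Frame 3: ATG GAG TAT TGG CAT CTC TTG TGA TAT TTA ACA GTC AAT GCG TAT CTC ATC AAG GAC CCG ATG ATC CTT — ATG at 3, stop TGA at 24 → 24 nt.
Largest ORF found is 9 codons < 11, so no.

no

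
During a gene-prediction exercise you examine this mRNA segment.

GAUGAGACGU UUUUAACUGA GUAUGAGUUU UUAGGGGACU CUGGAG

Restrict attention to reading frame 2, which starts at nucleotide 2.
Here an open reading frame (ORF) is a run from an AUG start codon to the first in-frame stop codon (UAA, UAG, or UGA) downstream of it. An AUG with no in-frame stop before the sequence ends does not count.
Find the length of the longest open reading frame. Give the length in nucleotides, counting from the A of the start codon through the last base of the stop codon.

15

Frame 2: AUG AGA CGU UUU UAA CUG AGU AUG AGU UUU UAG GGG ACU CUG GAG — AUG at 2, stop UAA at 14 → 15 nt; AUG at 23, stop UAG at 32 → 12 nt.
Longest: frame 2, positions 2–16, 15 nt = 5 codons = 4 aa. → 15 nucleotides.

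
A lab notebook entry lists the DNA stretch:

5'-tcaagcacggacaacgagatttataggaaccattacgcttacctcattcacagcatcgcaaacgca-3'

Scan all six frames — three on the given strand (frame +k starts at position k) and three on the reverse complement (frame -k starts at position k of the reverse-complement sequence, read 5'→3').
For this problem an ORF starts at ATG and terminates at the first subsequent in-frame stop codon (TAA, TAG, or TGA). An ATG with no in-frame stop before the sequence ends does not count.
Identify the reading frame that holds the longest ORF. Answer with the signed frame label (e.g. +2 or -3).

Reverse complement (5'→3'): TGCGTTTGCGATGCTGTGAATGAGGTAAGCGTAATGGTTCCTATAAATCTCGTTGTCCGTGCTTGA
Frame +1: TCA AGC ACG GAC AAC GAG ATT TAT AGG AAC CAT TAC GCT TAC CTC ATT CAC AGC ATC GCA AAC GCA — no ATG→stop ORF.
Frame +2: CAA GCA CGG ACA ACG AGA TTT ATA GGA ACC ATT ACG CTT ACC TCA TTC ACA GCA TCG CAA ACG — no ATG→stop ORF.
Frame +3: AAG CAC GGA CAA CGA GAT TTA TAG GAA CCA TTA CGC TTA CCT CAT TCA CAG CAT CGC AAA CGC — no ATG→stop ORF.
Frame -1: TGC GTT TGC GAT GCT GTG AAT GAG GTA AGC GTA ATG GTT CCT ATA AAT CTC GTT GTC CGT GCT TGA — ATG at 34, stop TGA at 64 → 33 nt.
Frame -2: GCG TTT GCG ATG CTG TGA ATG AGG TAA GCG TAA TGG TTC CTA TAA ATC TCG TTG TCC GTG CTT — ATG at 11, stop TGA at 17 → 9 nt; ATG at 20, stop TAA at 26 → 9 nt.
Frame -3: CGT TTG CGA TGC TGT GAA TGA GGT AAG CGT AAT GGT TCC TAT AAA TCT CGT TGT CCG TGC TTG — no ATG→stop ORF.
Longest ORF is 33 nt in frame -1 (positions 34–66).

-1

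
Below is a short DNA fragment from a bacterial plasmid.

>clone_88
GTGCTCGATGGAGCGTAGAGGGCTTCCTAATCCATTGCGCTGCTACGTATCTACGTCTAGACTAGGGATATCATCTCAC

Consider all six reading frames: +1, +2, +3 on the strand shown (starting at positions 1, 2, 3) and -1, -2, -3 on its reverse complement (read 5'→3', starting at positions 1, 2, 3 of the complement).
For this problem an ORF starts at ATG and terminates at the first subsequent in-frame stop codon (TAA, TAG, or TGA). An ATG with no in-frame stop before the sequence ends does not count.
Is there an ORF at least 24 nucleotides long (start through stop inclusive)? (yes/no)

Reverse complement (5'→3'): GTGAGATGATATCCCTAGTCTAGACGTAGATACGTAGCAGCGCAATGGATTAGGAAGCCCTCTACGCTCCATCGAGCAC
Frame +1: GTG CTC GAT GGA GCG TAG AGG GCT TCC TAA TCC ATT GCG CTG CTA CGT ATC TAC GTC TAG ACT AGG GAT ATC ATC TCA — no ATG→stop ORF.
Frame +2: TGC TCG ATG GAG CGT AGA GGG CTT CCT AAT CCA TTG CGC TGC TAC GTA TCT ACG TCT AGA CTA GGG ATA TCA TCT CAC — no ATG→stop ORF.
Frame +3: GCT CGA TGG AGC GTA GAG GGC TTC CTA ATC CAT TGC GCT GCT ACG TAT CTA CGT CTA GAC TAG GGA TAT CAT CTC — no ATG→stop ORF.
Frame -1: GTG AGA TGA TAT CCC TAG TCT AGA CGT AGA TAC GTA GCA GCG CAA TGG ATT AGG AAG CCC TCT ACG CTC CAT CGA GCA — no ATG→stop ORF.
Frame -2: TGA GAT GAT ATC CCT AGT CTA GAC GTA GAT ACG TAG CAG CGC AAT GGA TTA GGA AGC CCT CTA CGC TCC ATC GAG CAC — no ATG→stop ORF.
Frame -3: GAG ATG ATA TCC CTA GTC TAG ACG TAG ATA CGT AGC AGC GCA ATG GAT TAG GAA GCC CTC TAC GCT CCA TCG AGC — ATG at 6, stop TAG at 21 → 18 nt; ATG at 45, stop TAG at 51 → 9 nt.
Largest ORF found is 18 nucleotides < 24, so no.

no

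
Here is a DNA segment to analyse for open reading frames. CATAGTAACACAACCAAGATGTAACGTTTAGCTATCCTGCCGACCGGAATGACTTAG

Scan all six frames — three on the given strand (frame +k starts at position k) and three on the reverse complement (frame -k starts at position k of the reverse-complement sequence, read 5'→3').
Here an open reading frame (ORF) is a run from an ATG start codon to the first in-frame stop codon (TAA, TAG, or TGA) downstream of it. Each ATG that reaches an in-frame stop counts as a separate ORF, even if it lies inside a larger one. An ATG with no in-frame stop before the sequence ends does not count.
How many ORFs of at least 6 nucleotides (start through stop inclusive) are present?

2

Reverse complement (5'→3'): CTAAGTCATTCCGGTCGGCAGGATAGCTAAACGTTACATCTTGGTTGTGTTACTATG
Frame +1: CAT AGT AAC ACA ACC AAG ATG TAA CGT TTA GCT ATC CTG CCG ACC GGA ATG ACT TAG — ATG at 19, stop TAA at 22 → 6 nt; ATG at 49, stop TAG at 55 → 9 nt.
Frame +2: ATA GTA ACA CAA CCA AGA TGT AAC GTT TAG CTA TCC TGC CGA CCG GAA TGA CTT — no ATG→stop ORF.
Frame +3: TAG TAA CAC AAC CAA GAT GTA ACG TTT AGC TAT CCT GCC GAC CGG AAT GAC TTA — no ATG→stop ORF.
Frame -1: CTA AGT CAT TCC GGT CGG CAG GAT AGC TAA ACG TTA CAT CTT GGT TGT GTT ACT ATG — no ATG→stop ORF.
Frame -2: TAA GTC ATT CCG GTC GGC AGG ATA GCT AAA CGT TAC ATC TTG GTT GTG TTA CTA — no ATG→stop ORF.
Frame -3: AAG TCA TTC CGG TCG GCA GGA TAG CTA AAC GTT ACA TCT TGG TTG TGT TAC TAT — no ATG→stop ORF.
ORFs ≥ 6 nucleotides: frame +1 19–24 (6 nucleotides), frame +1 49–57 (9 nucleotides). Count = 2.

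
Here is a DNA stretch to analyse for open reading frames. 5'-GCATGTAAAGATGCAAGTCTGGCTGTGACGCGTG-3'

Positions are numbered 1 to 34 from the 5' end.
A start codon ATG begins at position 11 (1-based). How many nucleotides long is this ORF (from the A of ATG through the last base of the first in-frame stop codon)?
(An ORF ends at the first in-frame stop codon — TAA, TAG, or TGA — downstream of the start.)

18

Codons from position 11: ATG (11–13), CAA (14–16), GTC (17–19), TGG (20–22), CTG (23–25), TGA (26–28).
TGA is the first in-frame stop; ORF spans 11–28, 18 nucleotides.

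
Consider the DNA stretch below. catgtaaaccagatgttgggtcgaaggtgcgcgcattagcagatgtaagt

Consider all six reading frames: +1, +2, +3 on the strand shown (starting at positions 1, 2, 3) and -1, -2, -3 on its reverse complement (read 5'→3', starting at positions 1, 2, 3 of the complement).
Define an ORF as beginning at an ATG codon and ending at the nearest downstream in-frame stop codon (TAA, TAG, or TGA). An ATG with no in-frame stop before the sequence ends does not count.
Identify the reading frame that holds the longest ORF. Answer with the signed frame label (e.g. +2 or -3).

+1

Reverse complement (5'→3'): ACTTACATCTGCTAATGCGCGCACCTTCGACCCAACATCTGGTTTACATG
Frame +1: CAT GTA AAC CAG ATG TTG GGT CGA AGG TGC GCG CAT TAG CAG ATG TAA — ATG at 13, stop TAG at 37 → 27 nt; ATG at 43, stop TAA at 46 → 6 nt.
Frame +2: ATG TAA ACC AGA TGT TGG GTC GAA GGT GCG CGC ATT AGC AGA TGT AAG — ATG at 2, stop TAA at 5 → 6 nt.
Frame +3: TGT AAA CCA GAT GTT GGG TCG AAG GTG CGC GCA TTA GCA GAT GTA AGT — no ATG→stop ORF.
Frame -1: ACT TAC ATC TGC TAA TGC GCG CAC CTT CGA CCC AAC ATC TGG TTT ACA — no ATG→stop ORF.
Frame -2: CTT ACA TCT GCT AAT GCG CGC ACC TTC GAC CCA ACA TCT GGT TTA CAT — no ATG→stop ORF.
Frame -3: TTA CAT CTG CTA ATG CGC GCA CCT TCG ACC CAA CAT CTG GTT TAC ATG — no ATG→stop ORF.
Longest ORF is 27 nt in frame +1 (positions 13–39).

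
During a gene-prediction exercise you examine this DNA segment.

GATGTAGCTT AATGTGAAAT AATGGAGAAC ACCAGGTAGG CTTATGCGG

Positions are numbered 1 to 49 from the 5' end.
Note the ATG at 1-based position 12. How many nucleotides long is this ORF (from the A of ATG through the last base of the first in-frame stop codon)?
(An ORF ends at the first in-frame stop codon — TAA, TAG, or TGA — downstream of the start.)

Codons from position 12: ATG (12–14), TGA (15–17).
TGA is the first in-frame stop; ORF spans 12–17, 6 nucleotides.

6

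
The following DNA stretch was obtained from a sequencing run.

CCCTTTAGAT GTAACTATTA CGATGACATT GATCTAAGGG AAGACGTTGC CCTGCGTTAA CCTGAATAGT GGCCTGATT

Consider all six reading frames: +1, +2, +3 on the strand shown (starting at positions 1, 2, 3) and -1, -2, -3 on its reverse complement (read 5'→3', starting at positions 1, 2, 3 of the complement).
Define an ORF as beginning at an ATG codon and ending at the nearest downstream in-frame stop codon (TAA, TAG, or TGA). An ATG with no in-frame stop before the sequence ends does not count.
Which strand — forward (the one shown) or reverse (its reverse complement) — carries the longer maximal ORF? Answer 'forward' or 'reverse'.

Reverse complement (5'→3'): AATCAGGCCACTATTCAGGTTAACGCAGGGCAACGTCTTCCCTTAGATCAATGTCATCGTAATAGTTACATCTAAAGGG
Frame +1: CCC TTT AGA TGT AAC TAT TAC GAT GAC ATT GAT CTA AGG GAA GAC GTT GCC CTG CGT TAA CCT GAA TAG TGG CCT GAT — no ATG→stop ORF.
Frame +2: CCT TTA GAT GTA ACT ATT ACG ATG ACA TTG ATC TAA GGG AAG ACG TTG CCC TGC GTT AAC CTG AAT AGT GGC CTG ATT — ATG at 23, stop TAA at 35 → 15 nt.
Frame +3: CTT TAG ATG TAA CTA TTA CGA TGA CAT TGA TCT AAG GGA AGA CGT TGC CCT GCG TTA ACC TGA ATA GTG GCC TGA — ATG at 9, stop TAA at 12 → 6 nt.
Frame -1: AAT CAG GCC ACT ATT CAG GTT AAC GCA GGG CAA CGT CTT CCC TTA GAT CAA TGT CAT CGT AAT AGT TAC ATC TAA AGG — no ATG→stop ORF.
Frame -2: ATC AGG CCA CTA TTC AGG TTA ACG CAG GGC AAC GTC TTC CCT TAG ATC AAT GTC ATC GTA ATA GTT ACA TCT AAA GGG — no ATG→stop ORF.
Frame -3: TCA GGC CAC TAT TCA GGT TAA CGC AGG GCA ACG TCT TCC CTT AGA TCA ATG TCA TCG TAA TAG TTA CAT CTA AAG — ATG at 51, stop TAA at 60 → 12 nt.
Forward-strand max 15 nt; reverse-strand max 12 nt. The forward strand has the longer ORF.

forward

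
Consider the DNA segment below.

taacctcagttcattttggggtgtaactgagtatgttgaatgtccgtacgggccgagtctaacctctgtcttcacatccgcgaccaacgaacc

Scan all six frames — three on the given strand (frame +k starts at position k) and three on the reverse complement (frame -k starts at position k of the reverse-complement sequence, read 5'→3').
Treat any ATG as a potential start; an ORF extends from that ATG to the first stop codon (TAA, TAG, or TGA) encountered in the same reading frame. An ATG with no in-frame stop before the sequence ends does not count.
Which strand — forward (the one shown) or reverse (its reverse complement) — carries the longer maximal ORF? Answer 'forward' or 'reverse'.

Reverse complement (5'→3'): GGTTCGTTGGTCGCGGATGTGAAGACAGAGGTTAGACTCGGCCCGTACGGACATTCAACATACTCAGTTACACCCCAAAATGAACTGAGGTTA
Frame +1: TAA CCT CAG TTC ATT TTG GGG TGT AAC TGA GTA TGT TGA ATG TCC GTA CGG GCC GAG TCT AAC CTC TGT CTT CAC ATC CGC GAC CAA CGA ACC — no ATG→stop ORF.
Frame +2: AAC CTC AGT TCA TTT TGG GGT GTA ACT GAG TAT GTT GAA TGT CCG TAC GGG CCG AGT CTA ACC TCT GTC TTC ACA TCC GCG ACC AAC GAA — no ATG→stop ORF.
Frame +3: ACC TCA GTT CAT TTT GGG GTG TAA CTG AGT ATG TTG AAT GTC CGT ACG GGC CGA GTC TAA CCT CTG TCT TCA CAT CCG CGA CCA ACG AAC — ATG at 33, stop TAA at 60 → 30 nt.
Frame -1: GGT TCG TTG GTC GCG GAT GTG AAG ACA GAG GTT AGA CTC GGC CCG TAC GGA CAT TCA ACA TAC TCA GTT ACA CCC CAA AAT GAA CTG AGG TTA — no ATG→stop ORF.
Frame -2: GTT CGT TGG TCG CGG ATG TGA AGA CAG AGG TTA GAC TCG GCC CGT ACG GAC ATT CAA CAT ACT CAG TTA CAC CCC AAA ATG AAC TGA GGT — ATG at 17, stop TGA at 20 → 6 nt; ATG at 80, stop TGA at 86 → 9 nt.
Frame -3: TTC GTT GGT CGC GGA TGT GAA GAC AGA GGT TAG ACT CGG CCC GTA CGG ACA TTC AAC ATA CTC AGT TAC ACC CCA AAA TGA ACT GAG GTT — no ATG→stop ORF.
Forward-strand max 30 nt; reverse-strand max 9 nt. The forward strand has the longer ORF.

forward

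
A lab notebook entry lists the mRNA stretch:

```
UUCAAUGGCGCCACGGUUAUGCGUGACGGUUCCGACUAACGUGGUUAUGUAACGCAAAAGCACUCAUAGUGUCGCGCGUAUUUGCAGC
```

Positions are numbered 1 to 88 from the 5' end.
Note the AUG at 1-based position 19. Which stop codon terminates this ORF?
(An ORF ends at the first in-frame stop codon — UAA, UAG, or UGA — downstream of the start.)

UAA

Codons from position 19: AUG (19–21), CGU (22–24), GAC (25–27), GGU (28–30), UCC (31–33), GAC (34–36), UAA (37–39).
The first in-frame stop codon is UAA.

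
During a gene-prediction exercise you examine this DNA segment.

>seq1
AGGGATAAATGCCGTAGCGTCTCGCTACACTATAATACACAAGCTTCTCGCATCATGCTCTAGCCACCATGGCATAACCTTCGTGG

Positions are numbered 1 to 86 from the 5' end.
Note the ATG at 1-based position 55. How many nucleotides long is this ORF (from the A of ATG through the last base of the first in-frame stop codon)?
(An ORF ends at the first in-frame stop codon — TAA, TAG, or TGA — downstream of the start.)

9

Codons from position 55: ATG (55–57), CTC (58–60), TAG (61–63).
TAG is the first in-frame stop; ORF spans 55–63, 9 nucleotides.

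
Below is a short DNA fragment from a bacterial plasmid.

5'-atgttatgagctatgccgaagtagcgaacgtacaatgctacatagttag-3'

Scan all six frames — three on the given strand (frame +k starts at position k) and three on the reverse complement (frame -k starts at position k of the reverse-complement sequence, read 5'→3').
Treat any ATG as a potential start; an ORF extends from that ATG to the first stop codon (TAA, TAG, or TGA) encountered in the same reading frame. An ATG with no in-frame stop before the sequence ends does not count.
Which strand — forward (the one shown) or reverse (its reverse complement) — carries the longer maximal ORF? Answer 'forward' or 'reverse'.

forward

Reverse complement (5'→3'): CTAACTATGTAGCATTGTACGTTCGCTACTTCGGCATAGCTCATAACAT
Frame +1: ATG TTA TGA GCT ATG CCG AAG TAG CGA ACG TAC AAT GCT ACA TAG TTA — ATG at 1, stop TGA at 7 → 9 nt; ATG at 13, stop TAG at 22 → 12 nt.
Frame +2: TGT TAT GAG CTA TGC CGA AGT AGC GAA CGT ACA ATG CTA CAT AGT TAG — ATG at 35, stop TAG at 47 → 15 nt.
Frame +3: GTT ATG AGC TAT GCC GAA GTA GCG AAC GTA CAA TGC TAC ATA GTT — no ATG→stop ORF.
Frame -1: CTA ACT ATG TAG CAT TGT ACG TTC GCT ACT TCG GCA TAG CTC ATA ACA — ATG at 7, stop TAG at 10 → 6 nt.
Frame -2: TAA CTA TGT AGC ATT GTA CGT TCG CTA CTT CGG CAT AGC TCA TAA CAT — no ATG→stop ORF.
Frame -3: AAC TAT GTA GCA TTG TAC GTT CGC TAC TTC GGC ATA GCT CAT AAC — no ATG→stop ORF.
Forward-strand max 15 nt; reverse-strand max 6 nt. The forward strand has the longer ORF.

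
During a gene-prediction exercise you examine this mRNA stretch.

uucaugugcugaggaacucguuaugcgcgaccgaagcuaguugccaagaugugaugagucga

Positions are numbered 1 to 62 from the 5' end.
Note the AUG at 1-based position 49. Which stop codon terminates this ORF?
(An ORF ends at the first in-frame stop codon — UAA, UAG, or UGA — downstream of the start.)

UGA

Codons from position 49: AUG (49–51), UGA (52–54).
The first in-frame stop codon is UGA.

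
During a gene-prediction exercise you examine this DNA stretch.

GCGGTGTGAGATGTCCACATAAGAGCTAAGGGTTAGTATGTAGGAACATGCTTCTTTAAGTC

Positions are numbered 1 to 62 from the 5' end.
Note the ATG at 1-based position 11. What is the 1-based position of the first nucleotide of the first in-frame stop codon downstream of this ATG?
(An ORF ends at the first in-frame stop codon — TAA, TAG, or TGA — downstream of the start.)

20

Codons from position 11: ATG (11–13), TCC (14–16), ACA (17–19), TAA (20–22).
TAA is a stop codon; it begins at position 20.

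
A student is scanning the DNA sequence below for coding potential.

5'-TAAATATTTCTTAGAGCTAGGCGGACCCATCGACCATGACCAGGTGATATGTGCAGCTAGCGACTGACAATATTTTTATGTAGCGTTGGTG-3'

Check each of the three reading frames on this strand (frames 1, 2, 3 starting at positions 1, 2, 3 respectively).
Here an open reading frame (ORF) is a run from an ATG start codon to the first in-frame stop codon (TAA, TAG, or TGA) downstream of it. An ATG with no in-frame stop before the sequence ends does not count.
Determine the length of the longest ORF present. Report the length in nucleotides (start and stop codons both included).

Frame 1: TAA ATA TTT CTT AGA GCT AGG CGG ACC CAT CGA CCA TGA CCA GGT GAT ATG TGC AGC TAG CGA CTG ACA ATA TTT TTA TGT AGC GTT GGT — ATG at 49, stop TAG at 58 → 12 nt.
Frame 2: AAA TAT TTC TTA GAG CTA GGC GGA CCC ATC GAC CAT GAC CAG GTG ATA TGT GCA GCT AGC GAC TGA CAA TAT TTT TAT GTA GCG TTG GTG — no ATG→stop ORF.
Frame 3: AAT ATT TCT TAG AGC TAG GCG GAC CCA TCG ACC ATG ACC AGG TGA TAT GTG CAG CTA GCG ACT GAC AAT ATT TTT ATG TAG CGT TGG — ATG at 36, stop TGA at 45 → 12 nt; ATG at 78, stop TAG at 81 → 6 nt.
Longest: frame 1, positions 49–60, 12 nt = 4 codons = 3 aa. → 12 nucleotides.

12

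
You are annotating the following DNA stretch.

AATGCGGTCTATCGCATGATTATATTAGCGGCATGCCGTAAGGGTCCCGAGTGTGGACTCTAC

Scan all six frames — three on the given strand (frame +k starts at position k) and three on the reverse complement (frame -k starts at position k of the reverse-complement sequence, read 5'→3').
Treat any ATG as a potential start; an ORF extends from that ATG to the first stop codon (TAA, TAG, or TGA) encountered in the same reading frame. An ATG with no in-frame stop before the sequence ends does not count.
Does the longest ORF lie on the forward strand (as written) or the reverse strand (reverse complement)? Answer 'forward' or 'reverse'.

Reverse complement (5'→3'): GTAGAGTCCACACTCGGGACCCTTACGGCATGCCGCTAATATAATCATGCGATAGACCGCATT
Frame +1: AAT GCG GTC TAT CGC ATG ATT ATA TTA GCG GCA TGC CGT AAG GGT CCC GAG TGT GGA CTC TAC — no ATG→stop ORF.
Frame +2: ATG CGG TCT ATC GCA TGA TTA TAT TAG CGG CAT GCC GTA AGG GTC CCG AGT GTG GAC TCT — ATG at 2, stop TGA at 17 → 18 nt.
Frame +3: TGC GGT CTA TCG CAT GAT TAT ATT AGC GGC ATG CCG TAA GGG TCC CGA GTG TGG ACT CTA — ATG at 33, stop TAA at 39 → 9 nt.
Frame -1: GTA GAG TCC ACA CTC GGG ACC CTT ACG GCA TGC CGC TAA TAT AAT CAT GCG ATA GAC CGC ATT — no ATG→stop ORF.
Frame -2: TAG AGT CCA CAC TCG GGA CCC TTA CGG CAT GCC GCT AAT ATA ATC ATG CGA TAG ACC GCA — ATG at 47, stop TAG at 53 → 9 nt.
Frame -3: AGA GTC CAC ACT CGG GAC CCT TAC GGC ATG CCG CTA ATA TAA TCA TGC GAT AGA CCG CAT — ATG at 30, stop TAA at 42 → 15 nt.
Forward-strand max 18 nt; reverse-strand max 15 nt. The forward strand has the longer ORF.

forward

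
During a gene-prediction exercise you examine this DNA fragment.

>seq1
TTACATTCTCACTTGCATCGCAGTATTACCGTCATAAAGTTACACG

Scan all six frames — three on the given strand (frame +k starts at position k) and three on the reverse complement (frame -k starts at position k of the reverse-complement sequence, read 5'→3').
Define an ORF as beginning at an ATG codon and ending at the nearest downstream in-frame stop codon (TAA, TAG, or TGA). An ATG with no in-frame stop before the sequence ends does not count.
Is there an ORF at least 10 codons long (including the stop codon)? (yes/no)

no

Reverse complement (5'→3'): CGTGTAACTTTATGACGGTAATACTGCGATGCAAGTGAGAATGTAA
Frame +1: TTA CAT TCT CAC TTG CAT CGC AGT ATT ACC GTC ATA AAG TTA CAC — no ATG→stop ORF.
Frame +2: TAC ATT CTC ACT TGC ATC GCA GTA TTA CCG TCA TAA AGT TAC ACG — no ATG→stop ORF.
Frame +3: ACA TTC TCA CTT GCA TCG CAG TAT TAC CGT CAT AAA GTT ACA — no ATG→stop ORF.
Frame -1: CGT GTA ACT TTA TGA CGG TAA TAC TGC GAT GCA AGT GAG AAT GTA — no ATG→stop ORF.
Frame -2: GTG TAA CTT TAT GAC GGT AAT ACT GCG ATG CAA GTG AGA ATG TAA — ATG at 29, stop TAA at 44 → 18 nt; ATG at 41, stop TAA at 44 → 6 nt.
Frame -3: TGT AAC TTT ATG ACG GTA ATA CTG CGA TGC AAG TGA GAA TGT — ATG at 12, stop TGA at 36 → 27 nt.
Largest ORF found is 9 codons < 10, so no.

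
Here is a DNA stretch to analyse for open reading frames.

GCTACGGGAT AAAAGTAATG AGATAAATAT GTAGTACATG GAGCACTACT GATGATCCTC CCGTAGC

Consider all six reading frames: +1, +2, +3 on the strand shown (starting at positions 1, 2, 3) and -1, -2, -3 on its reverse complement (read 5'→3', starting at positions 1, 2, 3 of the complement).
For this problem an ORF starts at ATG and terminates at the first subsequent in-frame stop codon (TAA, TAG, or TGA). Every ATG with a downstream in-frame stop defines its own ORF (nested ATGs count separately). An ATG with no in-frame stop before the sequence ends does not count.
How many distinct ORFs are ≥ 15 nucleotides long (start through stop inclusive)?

2

Reverse complement (5'→3'): GCTACGGGAGGATCATCAGTAGTGCTCCATGTACTACATATTTATCTCATTACTTTTATCCCGTAGC
Frame +1: GCT ACG GGA TAA AAG TAA TGA GAT AAA TAT GTA GTA CAT GGA GCA CTA CTG ATG ATC CTC CCG TAG — ATG at 52, stop TAG at 64 → 15 nt.
Frame +2: CTA CGG GAT AAA AGT AAT GAG ATA AAT ATG TAG TAC ATG GAG CAC TAC TGA TGA TCC TCC CGT AGC — ATG at 29, stop TAG at 32 → 6 nt; ATG at 38, stop TGA at 50 → 15 nt.
Frame +3: TAC GGG ATA AAA GTA ATG AGA TAA ATA TGT AGT ACA TGG AGC ACT ACT GAT GAT CCT CCC GTA — ATG at 18, stop TAA at 24 → 9 nt.
Frame -1: GCT ACG GGA GGA TCA TCA GTA GTG CTC CAT GTA CTA CAT ATT TAT CTC ATT ACT TTT ATC CCG TAG — no ATG→stop ORF.
Frame -2: CTA CGG GAG GAT CAT CAG TAG TGC TCC ATG TAC TAC ATA TTT ATC TCA TTA CTT TTA TCC CGT AGC — no ATG→stop ORF.
Frame -3: TAC GGG AGG ATC ATC AGT AGT GCT CCA TGT ACT ACA TAT TTA TCT CAT TAC TTT TAT CCC GTA — no ATG→stop ORF.
ORFs ≥ 15 nucleotides: frame +1 52–66 (15 nucleotides), frame +2 38–52 (15 nucleotides). Count = 2.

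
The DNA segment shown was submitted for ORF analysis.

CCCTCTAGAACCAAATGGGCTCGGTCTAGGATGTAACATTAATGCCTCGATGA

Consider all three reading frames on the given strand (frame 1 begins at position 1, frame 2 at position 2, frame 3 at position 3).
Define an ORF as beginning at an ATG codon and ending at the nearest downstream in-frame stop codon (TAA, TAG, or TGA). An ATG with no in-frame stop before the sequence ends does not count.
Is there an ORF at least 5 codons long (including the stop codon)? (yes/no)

yes

Frame 1: CCC TCT AGA ACC AAA TGG GCT CGG TCT AGG ATG TAA CAT TAA TGC CTC GAT — ATG at 31, stop TAA at 34 → 6 nt.
Frame 2: CCT CTA GAA CCA AAT GGG CTC GGT CTA GGA TGT AAC ATT AAT GCC TCG ATG — no ATG→stop ORF.
Frame 3: CTC TAG AAC CAA ATG GGC TCG GTC TAG GAT GTA ACA TTA ATG CCT CGA TGA — ATG at 15, stop TAG at 27 → 15 nt; ATG at 42, stop TGA at 51 → 12 nt.
Frame 3 has an ORF of 5 codons (positions 15–29) ≥ 5, so yes.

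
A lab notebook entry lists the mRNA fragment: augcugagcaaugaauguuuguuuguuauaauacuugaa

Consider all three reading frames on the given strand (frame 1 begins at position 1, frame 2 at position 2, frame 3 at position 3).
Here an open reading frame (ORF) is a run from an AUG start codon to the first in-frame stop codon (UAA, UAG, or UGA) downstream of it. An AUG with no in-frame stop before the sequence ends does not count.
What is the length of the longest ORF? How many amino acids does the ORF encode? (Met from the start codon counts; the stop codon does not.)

7

Frame 1: AUG CUG AGC AAU GAA UGU UUG UUU GUU AUA AUA CUU GAA — no AUG→stop ORF.
Frame 2: UGC UGA GCA AUG AAU GUU UGU UUG UUA UAA UAC UUG — AUG at 11, stop UAA at 29 → 21 nt.
Frame 3: GCU GAG CAA UGA AUG UUU GUU UGU UAU AAU ACU UGA — AUG at 15, stop UGA at 36 → 24 nt.
Longest: frame 3, positions 15–38, 24 nt = 8 codons = 7 aa. → 7 amino acids.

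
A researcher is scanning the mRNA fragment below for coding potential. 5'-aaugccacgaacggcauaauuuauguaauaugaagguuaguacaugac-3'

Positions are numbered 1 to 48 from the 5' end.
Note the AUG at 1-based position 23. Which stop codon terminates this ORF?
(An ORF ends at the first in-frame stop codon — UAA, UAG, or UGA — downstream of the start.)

Codons from position 23: AUG (23–25), UAA (26–28).
The first in-frame stop codon is UAA.

UAA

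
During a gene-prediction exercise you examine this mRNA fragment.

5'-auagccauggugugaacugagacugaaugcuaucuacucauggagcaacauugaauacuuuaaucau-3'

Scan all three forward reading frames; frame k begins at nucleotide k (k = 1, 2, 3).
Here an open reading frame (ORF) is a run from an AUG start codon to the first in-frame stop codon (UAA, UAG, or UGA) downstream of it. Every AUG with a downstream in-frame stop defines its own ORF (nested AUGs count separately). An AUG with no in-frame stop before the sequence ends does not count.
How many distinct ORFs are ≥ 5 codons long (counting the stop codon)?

Frame 1: AUA GCC AUG GUG UGA ACU GAG ACU GAA UGC UAU CUA CUC AUG GAG CAA CAU UGA AUA CUU UAA UCA — AUG at 7, stop UGA at 13 → 9 nt; AUG at 40, stop UGA at 52 → 15 nt.
Frame 2: UAG CCA UGG UGU GAA CUG AGA CUG AAU GCU AUC UAC UCA UGG AGC AAC AUU GAA UAC UUU AAU CAU — no AUG→stop ORF.
Frame 3: AGC CAU GGU GUG AAC UGA GAC UGA AUG CUA UCU ACU CAU GGA GCA ACA UUG AAU ACU UUA AUC — no AUG→stop ORF.
ORFs ≥ 5 codons: frame 1 40–54 (5 codons). Count = 1.

1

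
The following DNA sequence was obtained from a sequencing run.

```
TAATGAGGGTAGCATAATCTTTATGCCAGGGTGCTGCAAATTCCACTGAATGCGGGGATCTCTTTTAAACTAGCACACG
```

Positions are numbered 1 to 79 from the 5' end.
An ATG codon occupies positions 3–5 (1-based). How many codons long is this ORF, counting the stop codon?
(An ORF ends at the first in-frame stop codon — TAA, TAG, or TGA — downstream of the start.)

5

Codons from position 3: ATG (3–5), AGG (6–8), GTA (9–11), GCA (12–14), TAA (15–17).
TAA is the first in-frame stop; that's 5 codons including the stop.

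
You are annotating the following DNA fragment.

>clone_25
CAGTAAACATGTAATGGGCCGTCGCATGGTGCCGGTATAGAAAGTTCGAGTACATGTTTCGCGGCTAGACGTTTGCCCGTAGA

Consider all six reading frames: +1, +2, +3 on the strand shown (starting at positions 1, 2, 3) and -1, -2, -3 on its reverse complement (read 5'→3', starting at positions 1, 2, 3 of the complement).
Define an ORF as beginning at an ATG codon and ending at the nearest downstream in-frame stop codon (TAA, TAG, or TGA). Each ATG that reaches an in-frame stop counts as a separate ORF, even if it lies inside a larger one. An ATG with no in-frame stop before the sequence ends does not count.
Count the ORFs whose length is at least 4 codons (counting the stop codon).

Reverse complement (5'→3'): TCTACGGGCAAACGTCTAGCCGCGAAACATGTACTCGAACTTTCTATACCGGCACCATGCGACGGCCCATTACATGTTTACTG
Frame +1: CAG TAA ACA TGT AAT GGG CCG TCG CAT GGT GCC GGT ATA GAA AGT TCG AGT ACA TGT TTC GCG GCT AGA CGT TTG CCC GTA — no ATG→stop ORF.
Frame +2: AGT AAA CAT GTA ATG GGC CGT CGC ATG GTG CCG GTA TAG AAA GTT CGA GTA CAT GTT TCG CGG CTA GAC GTT TGC CCG TAG — ATG at 14, stop TAG at 38 → 27 nt; ATG at 26, stop TAG at 38 → 15 nt.
Frame +3: GTA AAC ATG TAA TGG GCC GTC GCA TGG TGC CGG TAT AGA AAG TTC GAG TAC ATG TTT CGC GGC TAG ACG TTT GCC CGT AGA — ATG at 9, stop TAA at 12 → 6 nt; ATG at 54, stop TAG at 66 → 15 nt.
Frame -1: TCT ACG GGC AAA CGT CTA GCC GCG AAA CAT GTA CTC GAA CTT TCT ATA CCG GCA CCA TGC GAC GGC CCA TTA CAT GTT TAC — no ATG→stop ORF.
Frame -2: CTA CGG GCA AAC GTC TAG CCG CGA AAC ATG TAC TCG AAC TTT CTA TAC CGG CAC CAT GCG ACG GCC CAT TAC ATG TTT ACT — no ATG→stop ORF.
Frame -3: TAC GGG CAA ACG TCT AGC CGC GAA ACA TGT ACT CGA ACT TTC TAT ACC GGC ACC ATG CGA CGG CCC ATT ACA TGT TTA CTG — no ATG→stop ORF.
ORFs ≥ 4 codons: frame +2 14–40 (9 codons), frame +2 26–40 (5 codons), frame +3 54–68 (5 codons). Count = 3.

3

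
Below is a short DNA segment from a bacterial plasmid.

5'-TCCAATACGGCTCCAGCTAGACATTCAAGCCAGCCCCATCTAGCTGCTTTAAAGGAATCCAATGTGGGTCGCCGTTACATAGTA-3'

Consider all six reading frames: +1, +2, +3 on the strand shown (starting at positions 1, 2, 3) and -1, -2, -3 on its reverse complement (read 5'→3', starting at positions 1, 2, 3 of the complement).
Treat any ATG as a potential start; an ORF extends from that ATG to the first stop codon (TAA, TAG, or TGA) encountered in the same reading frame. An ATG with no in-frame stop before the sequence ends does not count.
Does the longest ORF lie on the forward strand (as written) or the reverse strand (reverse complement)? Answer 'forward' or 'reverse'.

Reverse complement (5'→3'): TACTATGTAACGGCGACCCACATTGGATTCCTTTAAAGCAGCTAGATGGGGCTGGCTTGAATGTCTAGCTGGAGCCGTATTGGA
Frame +1: TCC AAT ACG GCT CCA GCT AGA CAT TCA AGC CAG CCC CAT CTA GCT GCT TTA AAG GAA TCC AAT GTG GGT CGC CGT TAC ATA GTA — no ATG→stop ORF.
Frame +2: CCA ATA CGG CTC CAG CTA GAC ATT CAA GCC AGC CCC ATC TAG CTG CTT TAA AGG AAT CCA ATG TGG GTC GCC GTT ACA TAG — ATG at 62, stop TAG at 80 → 21 nt.
Frame +3: CAA TAC GGC TCC AGC TAG ACA TTC AAG CCA GCC CCA TCT AGC TGC TTT AAA GGA ATC CAA TGT GGG TCG CCG TTA CAT AGT — no ATG→stop ORF.
Frame -1: TAC TAT GTA ACG GCG ACC CAC ATT GGA TTC CTT TAA AGC AGC TAG ATG GGG CTG GCT TGA ATG TCT AGC TGG AGC CGT ATT GGA — ATG at 46, stop TGA at 58 → 15 nt.
Frame -2: ACT ATG TAA CGG CGA CCC ACA TTG GAT TCC TTT AAA GCA GCT AGA TGG GGC TGG CTT GAA TGT CTA GCT GGA GCC GTA TTG — ATG at 5, stop TAA at 8 → 6 nt.
Frame -3: CTA TGT AAC GGC GAC CCA CAT TGG ATT CCT TTA AAG CAG CTA GAT GGG GCT GGC TTG AAT GTC TAG CTG GAG CCG TAT TGG — no ATG→stop ORF.
Forward-strand max 21 nt; reverse-strand max 15 nt. The forward strand has the longer ORF.

forward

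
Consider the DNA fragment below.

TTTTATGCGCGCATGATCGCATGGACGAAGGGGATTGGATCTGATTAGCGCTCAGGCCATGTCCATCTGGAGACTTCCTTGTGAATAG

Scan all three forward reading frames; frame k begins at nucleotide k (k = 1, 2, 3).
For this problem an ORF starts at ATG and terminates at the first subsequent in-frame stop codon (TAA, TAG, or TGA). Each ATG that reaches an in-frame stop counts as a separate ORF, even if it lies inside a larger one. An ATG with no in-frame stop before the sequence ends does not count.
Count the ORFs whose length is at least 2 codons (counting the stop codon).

4

Frame 1: TTT TAT GCG CGC ATG ATC GCA TGG ACG AAG GGG ATT GGA TCT GAT TAG CGC TCA GGC CAT GTC CAT CTG GAG ACT TCC TTG TGA ATA — ATG at 13, stop TAG at 46 → 36 nt.
Frame 2: TTT ATG CGC GCA TGA TCG CAT GGA CGA AGG GGA TTG GAT CTG ATT AGC GCT CAG GCC ATG TCC ATC TGG AGA CTT CCT TGT GAA TAG — ATG at 5, stop TGA at 14 → 12 nt; ATG at 59, stop TAG at 86 → 30 nt.
Frame 3: TTA TGC GCG CAT GAT CGC ATG GAC GAA GGG GAT TGG ATC TGA TTA GCG CTC AGG CCA TGT CCA TCT GGA GAC TTC CTT GTG AAT — ATG at 21, stop TGA at 42 → 24 nt.
ORFs ≥ 2 codons: frame 1 13–48 (12 codons), frame 2 5–16 (4 codons), frame 2 59–88 (10 codons), frame 3 21–44 (8 codons). Count = 4.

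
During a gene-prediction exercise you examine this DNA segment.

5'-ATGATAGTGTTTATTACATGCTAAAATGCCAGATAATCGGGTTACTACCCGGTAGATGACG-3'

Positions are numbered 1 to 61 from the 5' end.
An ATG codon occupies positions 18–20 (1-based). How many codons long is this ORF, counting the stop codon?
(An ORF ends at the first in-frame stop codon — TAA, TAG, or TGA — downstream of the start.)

Codons from position 18: ATG (18–20), CTA (21–23), AAA (24–26), TGC (27–29), CAG (30–32), ATA (33–35), ATC (36–38), GGG (39–41), TTA (42–44), CTA (45–47), CCC (48–50), GGT (51–53), AGA (54–56), TGA (57–59).
TGA is the first in-frame stop; that's 14 codons including the stop.

14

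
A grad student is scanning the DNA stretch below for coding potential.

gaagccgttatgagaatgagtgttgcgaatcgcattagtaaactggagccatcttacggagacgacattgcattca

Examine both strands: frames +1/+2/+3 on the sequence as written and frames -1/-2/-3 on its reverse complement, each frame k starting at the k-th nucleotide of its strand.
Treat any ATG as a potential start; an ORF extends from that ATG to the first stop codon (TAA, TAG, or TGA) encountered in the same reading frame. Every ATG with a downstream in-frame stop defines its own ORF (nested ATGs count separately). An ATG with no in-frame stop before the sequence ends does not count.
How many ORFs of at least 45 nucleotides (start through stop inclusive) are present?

Reverse complement (5'→3'): TGAATGCAATGTCGTCTCCGTAAGATGGCTCCAGTTTACTAATGCGATTCGCAACACTCATTCTCATAACGGCTTC
Frame +1: GAA GCC GTT ATG AGA ATG AGT GTT GCG AAT CGC ATT AGT AAA CTG GAG CCA TCT TAC GGA GAC GAC ATT GCA TTC — no ATG→stop ORF.
Frame +2: AAG CCG TTA TGA GAA TGA GTG TTG CGA ATC GCA TTA GTA AAC TGG AGC CAT CTT ACG GAG ACG ACA TTG CAT TCA — no ATG→stop ORF.
Frame +3: AGC CGT TAT GAG AAT GAG TGT TGC GAA TCG CAT TAG TAA ACT GGA GCC ATC TTA CGG AGA CGA CAT TGC ATT — no ATG→stop ORF.
Frame -1: TGA ATG CAA TGT CGT CTC CGT AAG ATG GCT CCA GTT TAC TAA TGC GAT TCG CAA CAC TCA TTC TCA TAA CGG CTT — ATG at 4, stop TAA at 40 → 39 nt; ATG at 25, stop TAA at 40 → 18 nt.
Frame -2: GAA TGC AAT GTC GTC TCC GTA AGA TGG CTC CAG TTT ACT AAT GCG ATT CGC AAC ACT CAT TCT CAT AAC GGC TTC — no ATG→stop ORF.
Frame -3: AAT GCA ATG TCG TCT CCG TAA GAT GGC TCC AGT TTA CTA ATG CGA TTC GCA ACA CTC ATT CTC ATA ACG GCT — ATG at 9, stop TAA at 21 → 15 nt.
No ORF reaches 45 nucleotides. Count = 0.

0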